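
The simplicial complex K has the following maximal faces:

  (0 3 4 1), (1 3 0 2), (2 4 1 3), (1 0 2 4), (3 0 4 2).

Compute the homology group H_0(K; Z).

H_0 = Z.

Take the total order 0 < 1 < 2 < 3 < 4 on the vertex set. Then K (dimension 3) consists of the simplices:

  0-simplices (5): [0], [1], [2], [3], [4]
  1-simplices (10): [0,1], [0,2], [0,3], [0,4], [1,2], [1,3], [1,4], [2,3], [2,4], [3,4]
  2-simplices (10): [0,1,2], [0,1,3], [0,1,4], [0,2,3], [0,2,4], [0,3,4], [1,2,3], [1,2,4], [1,3,4], [2,3,4]
  3-simplices (5): [0,1,2,3], [0,1,2,4], [0,1,3,4], [0,2,3,4], [1,2,3,4]

Hence C_0 ≅ Z^5, C_1 ≅ Z^10, C_2 ≅ Z^10, C_3 ≅ Z^5.

The boundary map ∂_1: C_1 → C_0 maps an edge to its endpoints' difference, ∂[p,q] = q − p. For instance
  ∂[0,3] = [3] − [0].
This gives a 5×10 integer matrix of rank 4; reducing to Smith normal form yields diagonal entries (1,1,1,1).

The boundary map ∂_2: C_2 → C_1 maps a triangle to the signed sum of its edges. For instance
  ∂[0,1,3] = [1,3] − [0,3] + [0,1],
  ∂[0,2,3] = [2,3] − [0,3] + [0,2].
This gives a 10×10 integer matrix of rank 6; reducing to Smith normal form yields diagonal entries (1,1,1,1,1,1).

The boundary map ∂_3: C_3 → C_2 sends each 3-simplex σ to the alternating sum Σ_i (−1)^i (σ with its i-th vertex removed). For instance
  ∂[0,1,3,4] = [1,3,4] − [0,3,4] + [0,1,4] − [0,1,3],
  ∂[0,1,2,3] = [1,2,3] − [0,2,3] + [0,1,3] − [0,1,2].
This gives a 10×5 integer matrix of rank 4; reducing to Smith normal form yields diagonal entries (1,1,1,1).

Computing H_k = (kernel of ∂_k) / (image of ∂_{k+1}):

  H_0: rank C_0 − rank ∂_1 = 5 − 4 = 1, and the invariant factors of ∂_1 are all 1, so H_0 = Z.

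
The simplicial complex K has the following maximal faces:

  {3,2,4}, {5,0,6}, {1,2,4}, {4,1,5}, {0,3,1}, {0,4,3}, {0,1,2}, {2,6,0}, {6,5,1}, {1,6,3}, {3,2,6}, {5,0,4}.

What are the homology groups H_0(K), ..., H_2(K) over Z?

H_0 = Z,  H_1 = Z_2,  H_2 = 0.

Order the vertices as 0 < 1 < 2 < 3 < 4 < 5 < 6. Listing each simplex with vertices in this order, K has dimension 2 with simplices:

  0-simplices (7): [0], [1], [2], [3], [4], [5], [6]
  1-simplices (18): [0,1], [0,2], [0,3], [0,4], [0,5], [0,6], [1,2], [1,3], [1,4], [1,5], [1,6], [2,3], [2,4], [2,6], [3,4], [3,6], [4,5], [5,6]
  2-simplices (12): [0,1,2], [0,1,3], [0,2,6], [0,3,4], [0,4,5], [0,5,6], [1,2,4], [1,3,6], [1,4,5], [1,5,6], [2,3,4], [2,3,6]

giving chain groups C_0 ≅ Z^7, C_1 ≅ Z^18, C_2 ≅ Z^12.

Boundary ∂_1: C_1 → C_0 sends each edge [p,q] (with p < q) to q − p.
As a 7×18 matrix over Z this has rank 6, with invariant factors (1,1,1,1,1,1).

Boundary ∂_2: C_2 → C_1 acts by ∂[p,q,r] = [q,r] − [p,r] + [p,q]. For instance
  ∂[1,4,5] = [4,5] − [1,5] + [1,4],
  ∂[0,5,6] = [5,6] − [0,6] + [0,5].
The 18×12 boundary matrix has rank 12 and Smith normal form diag(1,1,1,1,1,1,1,1,1,1,1,2).

From H_k ≅ ker(∂_k) / im(∂_{k+1}) we obtain:

  H_0: rank C_0 − rank ∂_1 = 7 − 6 = 1, and the invariant factors of ∂_1 are all 1, so H_0 = Z.
  H_1: rank ker ∂_1 − rank ∂_2 = (18 − 6) − 12 = 0, and ∂_2 has invariant factor 2 > 1, so H_1 = Z_2.
  H_2: rank ker ∂_2 − rank ∂_3 = (12 − 12) − 0 = 0, and there is no ∂_3, so H_2 = 0.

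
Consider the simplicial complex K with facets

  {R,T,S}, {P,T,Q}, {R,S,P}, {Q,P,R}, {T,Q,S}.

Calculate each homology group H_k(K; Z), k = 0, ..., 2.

Fix the vertex order P < Q < R < S < T and write every simplex with vertices in increasing order. Then dim K = 2 and the simplices of K are:

  0-simplices (5): P, Q, R, S, T
  1-simplices (10): PQ, PR, PS, PT, QR, QS, QT, RS, RT, ST
  2-simplices (5): PQR, PQT, PRS, QST, RST

so the chain groups are C_0 ≅ Z^5, C_1 ≅ Z^10, C_2 ≅ Z^5.

The boundary map ∂_1: C_1 → C_0 is given by ∂[p,q] = [q] − [p].
The resulting 5×10 matrix has rank 4, and its Smith normal form has invariant factors (1,1,1,1).

Boundary ∂_2: C_2 → C_1 sends each 2-simplex [p,q,r] to [q,r] − [p,r] + [p,q]. For instance
  ∂PQT = QT − PT + PQ,
  ∂PQR = QR − PR + PQ.
The resulting 10×5 matrix has rank 5, and its Smith normal form has invariant factors (1,1,1,1,1).

Reading off H_k = ker ∂_k / im ∂_{k+1}:

  H_0: rank C_0 − rank ∂_1 = 5 − 4 = 1, and the invariant factors of ∂_1 are all 1, so H_0 ≅ Z.
  H_1: rank ker ∂_1 − rank ∂_2 = (10 − 4) − 5 = 1, and the invariant factors of ∂_2 are all 1, so H_1 ≅ Z.
  H_2: rank ker ∂_2 − rank ∂_3 = (5 − 5) − 0 = 0, and there is no ∂_3, so H_2 ≅ 0.

H_0 = Z,  H_1 = Z,  H_2 = 0.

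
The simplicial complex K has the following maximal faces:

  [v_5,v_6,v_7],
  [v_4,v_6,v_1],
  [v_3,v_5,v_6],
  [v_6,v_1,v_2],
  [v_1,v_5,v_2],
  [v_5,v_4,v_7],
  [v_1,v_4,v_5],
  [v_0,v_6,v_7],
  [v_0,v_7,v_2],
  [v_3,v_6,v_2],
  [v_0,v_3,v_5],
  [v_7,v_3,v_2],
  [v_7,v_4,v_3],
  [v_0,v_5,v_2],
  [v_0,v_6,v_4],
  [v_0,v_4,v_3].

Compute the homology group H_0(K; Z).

H_0 = Z.

Take the total order v_0 < v_1 < v_2 < v_3 < v_4 < v_5 < v_6 < v_7 on the vertex set. Then K (dimension 2) consists of the simplices:

  0-simplices (8): [v_0], [v_1], [v_2], [v_3], [v_4], [v_5], [v_6], [v_7]
  1-simplices (24): (24 of them)
  2-simplices (16): (16 of them)

Hence C_0 ≅ Z^8, C_1 ≅ Z^24, C_2 ≅ Z^16.

∂_1: C_1 → C_0 sends each edge [p,q] (with p < q) to q − p.
As a 8×24 matrix over Z this has rank 7, with invariant factors (1,1,1,1,1,1,1).

∂_2: C_2 → C_1 sends each 2-simplex [p,q,r] to [q,r] − [p,r] + [p,q]. For instance
  ∂[v_1,v_4,v_6] = [v_4,v_6] − [v_1,v_6] + [v_1,v_4],
  ∂[v_3,v_5,v_6] = [v_5,v_6] − [v_3,v_6] + [v_3,v_5].
The resulting 24×16 matrix has rank 15, and its Smith normal form has invariant factors (1,1,1,1,1,1,1,1,1,1,1,1,1,1,1).

Now H_k = ker ∂_k / im ∂_{k+1}, so:

  H_0: rank C_0 − rank ∂_1 = 8 − 7 = 1, and the invariant factors of ∂_1 are all 1, so H_0 = Z.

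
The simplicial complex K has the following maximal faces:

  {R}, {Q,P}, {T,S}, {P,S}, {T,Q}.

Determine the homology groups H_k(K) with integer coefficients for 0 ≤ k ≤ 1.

We work with the vertex ordering P < Q < R < S < T. The simplices of K, each written with vertices in increasing order, are:

  0-simplices (5): P, Q, R, S, T
  1-simplices (4): PQ, PS, QT, ST

giving chain groups C_0 ≅ Z^5, C_1 ≅ Z^4.

The boundary map ∂_1: C_1 → C_0 maps an edge to its endpoints' difference, ∂[p,q] = q − p. For instance
  ∂PQ = Q − P.
This gives a 5×4 integer matrix of rank 3; reducing to Smith normal form yields diagonal entries (1,1,1).

Computing H_k = (kernel of ∂_k) / (image of ∂_{k+1}):

  H_0: rank C_0 − rank ∂_1 = 5 − 3 = 2, and the invariant factors of ∂_1 are all 1, so H_0 = Z^2.
  H_1: rank ker ∂_1 − rank ∂_2 = (4 − 3) − 0 = 1, and there is no ∂_2, so H_1 = Z.

H_0 = Z^2,  H_1 = Z.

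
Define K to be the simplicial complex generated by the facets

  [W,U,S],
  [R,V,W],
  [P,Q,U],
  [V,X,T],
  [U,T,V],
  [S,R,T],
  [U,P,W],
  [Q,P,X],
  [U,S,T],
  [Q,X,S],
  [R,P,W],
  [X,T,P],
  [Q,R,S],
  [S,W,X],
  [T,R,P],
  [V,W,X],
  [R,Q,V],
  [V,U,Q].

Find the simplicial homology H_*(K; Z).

H_0 ≅ Z,  H_1 ≅ Z^2,  H_2 ≅ Z.

We work with the vertex ordering P < Q < R < S < T < U < V < W < X. The simplices of K, each written with vertices in increasing order, are:

  0-simplices (9): P, Q, R, S, T, U, V, W, X
  1-simplices (27): PQ, PR, PT, PU, PW, PX, QR, QS, QU, QV, QX, RS, RT, RV, RW, ST, SU, SW, SX, TU, TV, TX, UV, UW, VW, VX, WX
  2-simplices (18): PQU, PQX, PRT, PRW, PTX, PUW, QRS, QRV, QSX, QUV, RST, RVW, STU, SUW, SWX, TUV, TVX, VWX

so the chain groups are C_0 ≅ Z^9, C_1 ≅ Z^27, C_2 ≅ Z^18.

The boundary map ∂_1: C_1 → C_0 maps an edge to its endpoints' difference, ∂[p,q] = q − p. For instance
  ∂PT = T − P.
The 9×27 boundary matrix has rank 8 and Smith normal form diag(1,1,1,1,1,1,1,1).

Boundary ∂_2: C_2 → C_1 acts by ∂[p,q,r] = [q,r] − [p,r] + [p,q]. For instance
  ∂TVX = VX − TX + TV,
  ∂PRW = RW − PW + PR.
This gives a 27×18 integer matrix of rank 17; reducing to Smith normal form yields diagonal entries (1,1,1,1,1,1,1,1,1,1,1,1,1,1,1,1,1).

From H_k ≅ ker(∂_k) / im(∂_{k+1}) we obtain:

  H_0: rank C_0 − rank ∂_1 = 9 − 8 = 1, and the invariant factors of ∂_1 are all 1, so H_0 ≅ Z.
  H_1: rank ker ∂_1 − rank ∂_2 = (27 − 8) − 17 = 2, and the invariant factors of ∂_2 are all 1, so H_1 ≅ Z^2.
  H_2: rank ker ∂_2 − rank ∂_3 = (18 − 17) − 0 = 1, and there is no ∂_3, so H_2 ≅ Z.

(K is a triangulation of the torus T^2.)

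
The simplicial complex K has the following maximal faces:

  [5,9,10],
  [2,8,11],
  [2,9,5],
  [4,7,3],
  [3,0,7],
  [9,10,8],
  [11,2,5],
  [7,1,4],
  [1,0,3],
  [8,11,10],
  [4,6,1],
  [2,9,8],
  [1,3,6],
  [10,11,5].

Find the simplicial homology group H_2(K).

Fix the vertex order 0 < 1 < 2 < 3 < 4 < 5 < 6 < 7 < 8 < 9 < 10 < 11 and write every simplex with vertices in increasing order. Then dim K = 2 and the simplices of K are:

  0-simplices (12): [0], [1], [2], [3], [4], [5], [6], [7], [8], [9], [10], [11]
  1-simplices (24): (24 of them)
  2-simplices (14): [0,1,3], [0,3,7], [1,3,6], [1,4,6], [1,4,7], [2,5,9], [2,5,11], [2,8,9], [2,8,11], [3,4,7], [5,9,10], [5,10,11], [8,9,10], [8,10,11]

so the chain groups are C_0 ≅ Z^12, C_1 ≅ Z^24, C_2 ≅ Z^14.

∂_1: C_1 → C_0 is given by ∂[p,q] = [q] − [p].
The resulting 12×24 matrix has rank 10, and its Smith normal form has invariant factors (1,1,1,1,1,1,1,1,1,1).

The boundary map ∂_2: C_2 → C_1 acts by ∂[p,q,r] = [q,r] − [p,r] + [p,q]. For instance
  ∂[8,10,11] = [10,11] − [8,11] + [8,10],
  ∂[8,9,10] = [9,10] − [8,10] + [8,9].
The resulting 24×14 matrix has rank 13, and its Smith normal form has invariant factors (1,1,1,1,1,1,1,1,1,1,1,1,1).

Computing H_k = (kernel of ∂_k) / (image of ∂_{k+1}):

  H_2: rank ker ∂_2 − rank ∂_3 = (14 − 13) − 0 = 1, and there is no ∂_3, so H_2 = Z.

H_2 ≅ Z.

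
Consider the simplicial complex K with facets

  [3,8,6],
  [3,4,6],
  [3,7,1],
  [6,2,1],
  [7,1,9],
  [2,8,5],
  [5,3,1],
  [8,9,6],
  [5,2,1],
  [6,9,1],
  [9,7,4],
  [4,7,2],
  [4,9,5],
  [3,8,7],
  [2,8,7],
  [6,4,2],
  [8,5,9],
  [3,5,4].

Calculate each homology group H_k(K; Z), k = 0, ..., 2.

H_0 ≅ Z,  H_1 ≅ Z^2,  H_2 ≅ Z.

Take the total order 1 < 2 < 3 < 4 < 5 < 6 < 7 < 8 < 9 on the vertex set. Then K (dimension 2) consists of the simplices:

  0-simplices (9): [1], [2], [3], [4], [5], [6], [7], [8], [9]
  1-simplices (27): (27 of them)
  2-simplices (18): [1,2,5], [1,2,6], [1,3,5], [1,3,7], [1,6,9], [1,7,9], [2,4,6], [2,4,7], [2,5,8], [2,7,8], [3,4,5], [3,4,6], [3,6,8], [3,7,8], [4,5,9], [4,7,9], [5,8,9], [6,8,9]

so the chain groups are C_0 ≅ Z^9, C_1 ≅ Z^27, C_2 ≅ Z^18.

The boundary map ∂_1: C_1 → C_0 maps an edge to its endpoints' difference, ∂[p,q] = q − p.
The 9×27 boundary matrix has rank 8 and Smith normal form diag(1,1,1,1,1,1,1,1).

Boundary ∂_2: C_2 → C_1 maps a triangle to the signed sum of its edges. For instance
  ∂[1,7,9] = [7,9] − [1,9] + [1,7],
  ∂[1,6,9] = [6,9] − [1,9] + [1,6].
This gives a 27×18 integer matrix of rank 17; reducing to Smith normal form yields diagonal entries (1,1,1,1,1,1,1,1,1,1,1,1,1,1,1,1,1).

Computing H_k = (kernel of ∂_k) / (image of ∂_{k+1}):

  H_0: rank C_0 − rank ∂_1 = 9 − 8 = 1, and the invariant factors of ∂_1 are all 1, so H_0 = Z.
  H_1: rank ker ∂_1 − rank ∂_2 = (27 − 8) − 17 = 2, and the invariant factors of ∂_2 are all 1, so H_1 = Z^2.
  H_2: rank ker ∂_2 − rank ∂_3 = (18 − 17) − 0 = 1, and there is no ∂_3, so H_2 = Z.

As a check, the Euler characteristic is 9 − 27 + 18 = 0, which agrees with 1 − 2 + 1 = 0.
(K is a triangulation of the torus T^2.)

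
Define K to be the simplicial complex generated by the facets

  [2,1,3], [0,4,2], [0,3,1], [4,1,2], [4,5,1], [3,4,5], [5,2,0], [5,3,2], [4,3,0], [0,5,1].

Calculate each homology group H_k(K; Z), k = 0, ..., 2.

K has 6 vertices, 15 edges, 10 triangles.
rank ∂_0 = 0, rank ∂_1 = 5 ⇒ b_0 = 6 − 0 − 5 = 1; all invariant factors of ∂_1 are 1 so no torsion. So H_0 ≅ Z.
rank ∂_1 = 5, rank ∂_2 = 10 ⇒ b_1 = 15 − 5 − 10 = 0; ∂_2 has invariant factor(s) [2] giving torsion. So H_1 ≅ Z/2.
rank ∂_2 = 10, rank ∂_3 = 0 ⇒ b_2 = 10 − 10 − 0 = 0. So H_2 ≅ 0.

H_0 ≅ Z,  H_1 ≅ Z/2,  H_2 = 0.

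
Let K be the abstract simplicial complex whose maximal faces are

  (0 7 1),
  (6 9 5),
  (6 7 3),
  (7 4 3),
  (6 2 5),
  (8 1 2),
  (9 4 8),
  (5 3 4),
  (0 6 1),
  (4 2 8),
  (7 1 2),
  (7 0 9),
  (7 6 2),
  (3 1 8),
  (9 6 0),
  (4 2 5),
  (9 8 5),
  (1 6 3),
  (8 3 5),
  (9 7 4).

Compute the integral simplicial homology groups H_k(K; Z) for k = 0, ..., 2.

H_0 ≅ Z,  H_1 ≅ Z ⊕ Z/2,  H_2 = 0.

Take the total order 0 < 1 < 2 < 3 < 4 < 5 < 6 < 7 < 8 < 9 on the vertex set. Then K (dimension 2) consists of the simplices:

  0-simplices (10): [0], [1], [2], [3], [4], [5], [6], [7], [8], [9]
  1-simplices (30): (30 of them)
  2-simplices (20): (20 of them)

giving chain groups C_0 ≅ Z^10, C_1 ≅ Z^30, C_2 ≅ Z^20.

∂_1: C_1 → C_0 sends each edge [p,q] (with p < q) to q − p.
The resulting 10×30 matrix has rank 9, and its Smith normal form has invariant factors (1,1,1,1,1,1,1,1,1).

The boundary map ∂_2: C_2 → C_1 sends each 2-simplex [p,q,r] to [q,r] − [p,r] + [p,q]. For instance
  ∂[1,2,7] = [2,7] − [1,7] + [1,2],
  ∂[1,2,8] = [2,8] − [1,8] + [1,2].
The resulting 30×20 matrix has rank 20, and its Smith normal form has invariant factors (1,1,1,1,1,1,1,1,1,1,1,1,1,1,1,1,1,1,1,2).

Reading off H_k = ker ∂_k / im ∂_{k+1}:

  H_0: rank C_0 − rank ∂_1 = 10 − 9 = 1, and the invariant factors of ∂_1 are all 1, so H_0 = Z.
  H_1: rank ker ∂_1 − rank ∂_2 = (30 − 9) − 20 = 1, and ∂_2 has invariant factor 2 > 1, so H_1 = Z ⊕ Z/2.
  H_2: rank ker ∂_2 − rank ∂_3 = (20 − 20) − 0 = 0, and there is no ∂_3, so H_2 = 0.

(K is a triangulation of the Klein bottle.)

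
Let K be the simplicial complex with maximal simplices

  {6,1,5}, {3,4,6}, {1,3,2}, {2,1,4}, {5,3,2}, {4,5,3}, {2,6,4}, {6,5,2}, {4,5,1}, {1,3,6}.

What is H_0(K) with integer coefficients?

We work with the vertex ordering 1 < 2 < 3 < 4 < 5 < 6. The simplices of K, each written with vertices in increasing order, are:

  0-simplices (6): [1], [2], [3], [4], [5], [6]
  1-simplices (15): [1,2], [1,3], [1,4], [1,5], [1,6], [2,3], [2,4], [2,5], [2,6], [3,4], [3,5], [3,6], [4,5], [4,6], [5,6]
  2-simplices (10): [1,2,3], [1,2,4], [1,3,6], [1,4,5], [1,5,6], [2,3,5], [2,4,6], [2,5,6], [3,4,5], [3,4,6]

so the chain groups are C_0 ≅ Z^6, C_1 ≅ Z^15, C_2 ≅ Z^10.

Boundary ∂_1: C_1 → C_0 sends each edge [p,q] (with p < q) to q − p. For instance
  ∂[4,5] = [5] − [4].
The resulting 6×15 matrix has rank 5, and its Smith normal form has invariant factors (1,1,1,1,1).

∂_2: C_2 → C_1 sends each 2-simplex [p,q,r] to [q,r] − [p,r] + [p,q]. For instance
  ∂[2,5,6] = [5,6] − [2,6] + [2,5],
  ∂[3,4,5] = [4,5] − [3,5] + [3,4].
The 15×10 boundary matrix has rank 10 and Smith normal form diag(1,1,1,1,1,1,1,1,1,2).

Computing H_k = (kernel of ∂_k) / (image of ∂_{k+1}):

  H_0: rank C_0 − rank ∂_1 = 6 − 5 = 1, and the invariant factors of ∂_1 are all 1, so H_0 ≅ Z.

H_0 = Z.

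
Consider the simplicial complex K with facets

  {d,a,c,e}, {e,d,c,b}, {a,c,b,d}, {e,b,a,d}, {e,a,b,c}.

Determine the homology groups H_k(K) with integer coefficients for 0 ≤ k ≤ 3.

Order the vertices as a < b < c < d < e. Listing each simplex with vertices in this order, K has dimension 3 with simplices:

  0-simplices (5): a, b, c, d, e
  1-simplices (10): ab, ac, ad, ae, bc, bd, be, cd, ce, de
  2-simplices (10): abc, abd, abe, acd, ace, ade, bcd, bce, bde, cde
  3-simplices (5): abcd, abce, abde, acde, bcde

Hence C_0 ≅ Z^5, C_1 ≅ Z^10, C_2 ≅ Z^10, C_3 ≅ Z^5.

∂_1: C_1 → C_0 maps an edge to its endpoints' difference, ∂[p,q] = q − p.
The resulting 5×10 matrix has rank 4, and its Smith normal form has invariant factors (1,1,1,1).

Boundary ∂_2: C_2 → C_1 maps a triangle to the signed sum of its edges. For instance
  ∂abd = bd − ad + ab,
  ∂cde = de − ce + cd.
The resulting 10×10 matrix has rank 6, and its Smith normal form has invariant factors (1,1,1,1,1,1).

The boundary map ∂_3: C_3 → C_2 sends each 3-simplex σ to the alternating sum Σ_i (−1)^i (σ with its i-th vertex removed). For instance
  ∂bcde = cde − bde + bce − bcd,
  ∂abce = bce − ace + abe − abc.
As a 10×5 matrix over Z this has rank 4, with invariant factors (1,1,1,1).

From H_k ≅ ker(∂_k) / im(∂_{k+1}) we obtain:

  H_0: rank C_0 − rank ∂_1 = 5 − 4 = 1, and the invariant factors of ∂_1 are all 1, so H_0 = Z.
  H_1: rank ker ∂_1 − rank ∂_2 = (10 − 4) − 6 = 0, and the invariant factors of ∂_2 are all 1, so H_1 = 0.
  H_2: rank ker ∂_2 − rank ∂_3 = (10 − 6) − 4 = 0, and the invariant factors of ∂_3 are all 1, so H_2 = 0.
  H_3: rank ker ∂_3 − rank ∂_4 = (5 − 4) − 0 = 1, and there is no ∂_4, so H_3 = Z.

H_0 ≅ Z,  H_1 = 0,  H_2 = 0,  H_3 ≅ Z.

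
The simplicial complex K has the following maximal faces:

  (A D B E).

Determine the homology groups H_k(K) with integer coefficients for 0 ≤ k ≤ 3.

Take the total order A < B < D < E on the vertex set. Then K (dimension 3) consists of the simplices:

  0-simplices (4): A, B, D, E
  1-simplices (6): AB, AD, AE, BD, BE, DE
  2-simplices (4): ABD, ABE, ADE, BDE
  3-simplices (1): ABDE

so the chain groups are C_0 ≅ Z^4, C_1 ≅ Z^6, C_2 ≅ Z^4, C_3 ≅ Z^1.

∂_1: C_1 → C_0 is given by ∂[p,q] = [q] − [p]. For instance
  ∂AB = B − A.
The 4×6 boundary matrix has rank 3 and Smith normal form diag(1,1,1).

Boundary ∂_2: C_2 → C_1 maps a triangle to the signed sum of its edges. For instance
  ∂ABD = BD − AD + AB,
  ∂ABE = BE − AE + AB.
The 6×4 boundary matrix has rank 3 and Smith normal form diag(1,1,1).

Boundary ∂_3: C_3 → C_2 sends each 3-simplex σ to the alternating sum Σ_i (−1)^i (σ with its i-th vertex removed). For instance
  ∂ABDE = BDE − ADE + ABE − ABD.
This gives a 4×1 integer matrix of rank 1; reducing to Smith normal form yields diagonal entries (1).

Now H_k = ker ∂_k / im ∂_{k+1}, so:

  H_0: rank C_0 − rank ∂_1 = 4 − 3 = 1, and the invariant factors of ∂_1 are all 1, so H_0 = Z.
  H_1: rank ker ∂_1 − rank ∂_2 = (6 − 3) − 3 = 0, and the invariant factors of ∂_2 are all 1, so H_1 = 0.
  H_2: rank ker ∂_2 − rank ∂_3 = (4 − 3) − 1 = 0, and the invariant factors of ∂_3 are all 1, so H_2 = 0.
  H_3: rank ker ∂_3 − rank ∂_4 = (1 − 1) − 0 = 0, and there is no ∂_4, so H_3 = 0.

H_0 = Z,  H_1 = 0,  H_2 = 0,  H_3 = 0.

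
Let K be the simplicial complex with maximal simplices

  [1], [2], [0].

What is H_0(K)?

H_0 ≅ Z^3.

K has 3 vertices.
rank ∂_0 = 0, rank ∂_1 = 0 ⇒ b_0 = 3 − 0 − 0 = 3. So H_0 = Z^3.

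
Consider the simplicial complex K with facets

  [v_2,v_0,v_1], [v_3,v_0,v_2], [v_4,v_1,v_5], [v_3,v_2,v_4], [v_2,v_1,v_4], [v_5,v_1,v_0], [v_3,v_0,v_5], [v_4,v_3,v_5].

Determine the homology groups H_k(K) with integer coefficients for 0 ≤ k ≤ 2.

Order the vertices as v_0 < v_1 < v_2 < v_3 < v_4 < v_5. Listing each simplex with vertices in this order, K has dimension 2 with simplices:

  0-simplices (6): [v_0], [v_1], [v_2], [v_3], [v_4], [v_5]
  1-simplices (12): [v_0,v_1], [v_0,v_2], [v_0,v_3], [v_0,v_5], [v_1,v_2], [v_1,v_4], [v_1,v_5], [v_2,v_3], [v_2,v_4], [v_3,v_4], [v_3,v_5], [v_4,v_5]
  2-simplices (8): [v_0,v_1,v_2], [v_0,v_1,v_5], [v_0,v_2,v_3], [v_0,v_3,v_5], [v_1,v_2,v_4], [v_1,v_4,v_5], [v_2,v_3,v_4], [v_3,v_4,v_5]

giving chain groups C_0 ≅ Z^6, C_1 ≅ Z^12, C_2 ≅ Z^8.

Boundary ∂_1: C_1 → C_0 is given by ∂[p,q] = [q] − [p].
The resulting 6×12 matrix has rank 5, and its Smith normal form has invariant factors (1,1,1,1,1).

The boundary map ∂_2: C_2 → C_1 acts by ∂[p,q,r] = [q,r] − [p,r] + [p,q]. For instance
  ∂[v_0,v_1,v_2] = [v_1,v_2] − [v_0,v_2] + [v_0,v_1],
  ∂[v_1,v_4,v_5] = [v_4,v_5] − [v_1,v_5] + [v_1,v_4].
As a 12×8 matrix over Z this has rank 7, with invariant factors (1,1,1,1,1,1,1).

Computing H_k = (kernel of ∂_k) / (image of ∂_{k+1}):

  H_0: rank C_0 − rank ∂_1 = 6 − 5 = 1, and the invariant factors of ∂_1 are all 1, so H_0 = Z.
  H_1: rank ker ∂_1 − rank ∂_2 = (12 − 5) − 7 = 0, and the invariant factors of ∂_2 are all 1, so H_1 = 0.
  H_2: rank ker ∂_2 − rank ∂_3 = (8 − 7) − 0 = 1, and there is no ∂_3, so H_2 = Z.

H_0 ≅ Z,  H_1 = 0,  H_2 ≅ Z.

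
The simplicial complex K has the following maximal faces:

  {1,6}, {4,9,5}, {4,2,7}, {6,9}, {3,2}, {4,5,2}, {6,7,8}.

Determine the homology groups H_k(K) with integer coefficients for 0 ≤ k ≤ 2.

H_0 = Z,  H_1 = Z,  H_2 = 0.

Fix the vertex order 1 < 2 < 3 < 4 < 5 < 6 < 7 < 8 < 9 and write every simplex with vertices in increasing order. Then dim K = 2 and the simplices of K are:

  0-simplices (9): [1], [2], [3], [4], [5], [6], [7], [8], [9]
  1-simplices (13): [1,6], [2,3], [2,4], [2,5], [2,7], [4,5], [4,7], [4,9], [5,9], [6,7], [6,8], [6,9], [7,8]
  2-simplices (4): [2,4,5], [2,4,7], [4,5,9], [6,7,8]

so the chain groups are C_0 ≅ Z^9, C_1 ≅ Z^13, C_2 ≅ Z^4.

The boundary map ∂_1: C_1 → C_0 maps an edge to its endpoints' difference, ∂[p,q] = q − p.
This gives a 9×13 integer matrix of rank 8; reducing to Smith normal form yields diagonal entries (1,1,1,1,1,1,1,1).

The boundary map ∂_2: C_2 → C_1 sends each 2-simplex [p,q,r] to [q,r] − [p,r] + [p,q]. For instance
  ∂[2,4,5] = [4,5] − [2,5] + [2,4],
  ∂[2,4,7] = [4,7] − [2,7] + [2,4].
The 13×4 boundary matrix has rank 4 and Smith normal form diag(1,1,1,1).

Now H_k = ker ∂_k / im ∂_{k+1}, so:

  H_0: rank C_0 − rank ∂_1 = 9 − 8 = 1, and the invariant factors of ∂_1 are all 1, so H_0 ≅ Z.
  H_1: rank ker ∂_1 − rank ∂_2 = (13 − 8) − 4 = 1, and the invariant factors of ∂_2 are all 1, so H_1 ≅ Z.
  H_2: rank ker ∂_2 − rank ∂_3 = (4 − 4) − 0 = 0, and there is no ∂_3, so H_2 ≅ 0.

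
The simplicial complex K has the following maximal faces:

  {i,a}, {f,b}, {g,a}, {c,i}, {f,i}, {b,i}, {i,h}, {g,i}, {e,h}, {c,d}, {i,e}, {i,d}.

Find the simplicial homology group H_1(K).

Order the vertices as a < b < c < d < e < f < g < h < i. Listing each simplex with vertices in this order, K has dimension 1 with simplices:

  0-simplices (9): a, b, c, d, e, f, g, h, i
  1-simplices (12): ag, ai, bf, bi, cd, ci, di, eh, ei, fi, gi, hi

Hence C_0 ≅ Z^9, C_1 ≅ Z^12.

∂_1: C_1 → C_0 sends each edge [p,q] (with p < q) to q − p.
The resulting 9×12 matrix has rank 8, and its Smith normal form has invariant factors (1,1,1,1,1,1,1,1).

Computing H_k = (kernel of ∂_k) / (image of ∂_{k+1}):

  H_1: rank ker ∂_1 − rank ∂_2 = (12 − 8) − 0 = 4, and there is no ∂_2, so H_1 = Z^4.

H_1 ≅ Z^4.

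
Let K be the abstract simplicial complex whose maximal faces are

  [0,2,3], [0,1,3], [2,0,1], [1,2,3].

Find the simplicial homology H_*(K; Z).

K has 4 vertices, 6 edges, 4 triangles.
rank ∂_0 = 0, rank ∂_1 = 3 ⇒ b_0 = 4 − 0 − 3 = 1; all invariant factors of ∂_1 are 1 so no torsion. So H_0 ≅ Z.
rank ∂_1 = 3, rank ∂_2 = 3 ⇒ b_1 = 6 − 3 − 3 = 0; all invariant factors of ∂_2 are 1 so no torsion. So H_1 ≅ 0.
rank ∂_2 = 3, rank ∂_3 = 0 ⇒ b_2 = 4 − 3 − 0 = 1. So H_2 ≅ Z.

H_0 = Z,  H_1 = 0,  H_2 = Z.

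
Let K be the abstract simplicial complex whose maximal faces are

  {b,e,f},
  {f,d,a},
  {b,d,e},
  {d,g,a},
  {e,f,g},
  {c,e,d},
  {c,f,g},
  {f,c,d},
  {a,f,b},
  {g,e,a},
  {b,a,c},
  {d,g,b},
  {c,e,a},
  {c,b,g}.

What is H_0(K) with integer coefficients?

K has 7 vertices, 21 edges, 14 triangles.
rank ∂_0 = 0, rank ∂_1 = 6 ⇒ b_0 = 7 − 0 − 6 = 1; all invariant factors of ∂_1 are 1 so no torsion. So H_0 ≅ Z.

H_0 ≅ Z.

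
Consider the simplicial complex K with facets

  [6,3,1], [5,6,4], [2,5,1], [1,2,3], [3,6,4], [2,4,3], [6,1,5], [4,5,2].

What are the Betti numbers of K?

b_0 = 1, b_1 = 0, b_2 = 1.

We work with the vertex ordering 1 < 2 < 3 < 4 < 5 < 6. The simplices of K, each written with vertices in increasing order, are:

  0-simplices (6): [1], [2], [3], [4], [5], [6]
  1-simplices (12): [1,2], [1,3], [1,5], [1,6], [2,3], [2,4], [2,5], [3,4], [3,6], [4,5], [4,6], [5,6]
  2-simplices (8): [1,2,3], [1,2,5], [1,3,6], [1,5,6], [2,3,4], [2,4,5], [3,4,6], [4,5,6]

giving chain groups C_0 ≅ Z^6, C_1 ≅ Z^12, C_2 ≅ Z^8.

The boundary map ∂_1: C_1 → C_0 sends each edge [p,q] (with p < q) to q − p. For instance
  ∂[3,4] = [4] − [3].
The 6×12 boundary matrix has rank 5 and Smith normal form diag(1,1,1,1,1).

The boundary map ∂_2: C_2 → C_1 sends each 2-simplex [p,q,r] to [q,r] − [p,r] + [p,q]. For instance
  ∂[2,4,5] = [4,5] − [2,5] + [2,4],
  ∂[1,2,5] = [2,5] − [1,5] + [1,2].
The 12×8 boundary matrix has rank 7 and Smith normal form diag(1,1,1,1,1,1,1).

Reading off H_k = ker ∂_k / im ∂_{k+1}:

  H_0: rank C_0 − rank ∂_1 = 6 − 5 = 1, and the invariant factors of ∂_1 are all 1, so H_0 = Z.
  H_1: rank ker ∂_1 − rank ∂_2 = (12 − 5) − 7 = 0, and the invariant factors of ∂_2 are all 1, so H_1 = 0.
  H_2: rank ker ∂_2 − rank ∂_3 = (8 − 7) − 0 = 1, and there is no ∂_3, so H_2 = Z.

As a check, the Euler characteristic is 6 − 12 + 8 = 2, which agrees with 1 − 0 + 1 = 2.
(K is a triangulation of the 2-sphere S^2.)

Hence the Betti numbers are b_0 = 1, b_1 = 0, b_2 = 1.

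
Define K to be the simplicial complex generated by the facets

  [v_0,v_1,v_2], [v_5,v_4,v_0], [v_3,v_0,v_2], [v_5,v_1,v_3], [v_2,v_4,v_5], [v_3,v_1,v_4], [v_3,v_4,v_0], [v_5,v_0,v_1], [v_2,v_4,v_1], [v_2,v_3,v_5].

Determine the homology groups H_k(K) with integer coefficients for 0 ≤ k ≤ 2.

Order the vertices as v_0 < v_1 < v_2 < v_3 < v_4 < v_5. Listing each simplex with vertices in this order, K has dimension 2 with simplices:

  0-simplices (6): [v_0], [v_1], [v_2], [v_3], [v_4], [v_5]
  1-simplices (15): (15 of them)
  2-simplices (10): [v_0,v_1,v_2], [v_0,v_1,v_5], [v_0,v_2,v_3], [v_0,v_3,v_4], [v_0,v_4,v_5], [v_1,v_2,v_4], [v_1,v_3,v_4], [v_1,v_3,v_5], [v_2,v_3,v_5], [v_2,v_4,v_5]

Hence C_0 ≅ Z^6, C_1 ≅ Z^15, C_2 ≅ Z^10.

The boundary map ∂_1: C_1 → C_0 sends each edge [p,q] (with p < q) to q − p. For instance
  ∂[v_0,v_5] = [v_5] − [v_0].
The 6×15 boundary matrix has rank 5 and Smith normal form diag(1,1,1,1,1).

∂_2: C_2 → C_1 maps a triangle to the signed sum of its edges. For instance
  ∂[v_2,v_3,v_5] = [v_3,v_5] − [v_2,v_5] + [v_2,v_3],
  ∂[v_0,v_1,v_2] = [v_1,v_2] − [v_0,v_2] + [v_0,v_1].
The 15×10 boundary matrix has rank 10 and Smith normal form diag(1,1,1,1,1,1,1,1,1,2).

From H_k ≅ ker(∂_k) / im(∂_{k+1}) we obtain:

  H_0: rank C_0 − rank ∂_1 = 6 − 5 = 1, and the invariant factors of ∂_1 are all 1, so H_0 ≅ Z.
  H_1: rank ker ∂_1 − rank ∂_2 = (15 − 5) − 10 = 0, and ∂_2 has invariant factor 2 > 1, so H_1 ≅ Z/2.
  H_2: rank ker ∂_2 − rank ∂_3 = (10 − 10) − 0 = 0, and there is no ∂_3, so H_2 ≅ 0.

H_0 ≅ Z,  H_1 ≅ Z/2,  H_2 = 0.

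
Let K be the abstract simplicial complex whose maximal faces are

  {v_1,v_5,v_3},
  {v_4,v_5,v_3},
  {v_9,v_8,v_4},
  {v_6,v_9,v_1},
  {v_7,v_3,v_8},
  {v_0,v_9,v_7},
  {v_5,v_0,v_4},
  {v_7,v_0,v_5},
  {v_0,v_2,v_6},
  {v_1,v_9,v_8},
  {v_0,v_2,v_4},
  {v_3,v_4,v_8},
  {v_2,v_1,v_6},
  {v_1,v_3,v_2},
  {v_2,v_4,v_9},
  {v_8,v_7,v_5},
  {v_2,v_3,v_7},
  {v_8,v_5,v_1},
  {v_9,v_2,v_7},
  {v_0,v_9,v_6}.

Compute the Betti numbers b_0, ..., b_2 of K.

Take the total order v_0 < v_1 < v_2 < v_3 < v_4 < v_5 < v_6 < v_7 < v_8 < v_9 on the vertex set. Then K (dimension 2) consists of the simplices:

  0-simplices (10): [v_0], [v_1], [v_2], [v_3], [v_4], [v_5], [v_6], [v_7], [v_8], [v_9]
  1-simplices (30): (30 of them)
  2-simplices (20): (20 of them)

so the chain groups are C_0 ≅ Z^10, C_1 ≅ Z^30, C_2 ≅ Z^20.

The boundary map ∂_1: C_1 → C_0 sends each edge [p,q] (with p < q) to q − p. For instance
  ∂[v_1,v_2] = [v_2] − [v_1].
As a 10×30 matrix over Z this has rank 9, with invariant factors (1,1,1,1,1,1,1,1,1).

The boundary map ∂_2: C_2 → C_1 sends each 2-simplex [p,q,r] to [q,r] − [p,r] + [p,q]. For instance
  ∂[v_1,v_3,v_5] = [v_3,v_5] − [v_1,v_5] + [v_1,v_3],
  ∂[v_2,v_3,v_7] = [v_3,v_7] − [v_2,v_7] + [v_2,v_3].
This gives a 30×20 integer matrix of rank 20; reducing to Smith normal form yields diagonal entries (1,1,1,1,1,1,1,1,1,1,1,1,1,1,1,1,1,1,1,2).

Computing H_k = (kernel of ∂_k) / (image of ∂_{k+1}):

  H_0: rank C_0 − rank ∂_1 = 10 − 9 = 1, and the invariant factors of ∂_1 are all 1, so H_0 = Z.
  H_1: rank ker ∂_1 − rank ∂_2 = (30 − 9) − 20 = 1, and ∂_2 has invariant factor 2 > 1, so H_1 = Z ⊕ Z/2.
  H_2: rank ker ∂_2 − rank ∂_3 = (20 − 20) − 0 = 0, and there is no ∂_3, so H_2 = 0.

(K is a triangulation of the Klein bottle.)

Hence the Betti numbers are b_0 = 1, b_1 = 1, b_2 = 0.

b_0 = 1, b_1 = 1, b_2 = 0.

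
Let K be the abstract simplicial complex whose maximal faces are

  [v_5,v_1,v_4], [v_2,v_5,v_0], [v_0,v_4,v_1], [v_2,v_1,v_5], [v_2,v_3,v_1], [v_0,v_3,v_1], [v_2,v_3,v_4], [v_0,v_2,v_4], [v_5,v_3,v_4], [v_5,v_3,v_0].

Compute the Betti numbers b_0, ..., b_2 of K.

We work with the vertex ordering v_0 < v_1 < v_2 < v_3 < v_4 < v_5. The simplices of K, each written with vertices in increasing order, are:

  0-simplices (6): [v_0], [v_1], [v_2], [v_3], [v_4], [v_5]
  1-simplices (15): (15 of them)
  2-simplices (10): [v_0,v_1,v_3], [v_0,v_1,v_4], [v_0,v_2,v_4], [v_0,v_2,v_5], [v_0,v_3,v_5], [v_1,v_2,v_3], [v_1,v_2,v_5], [v_1,v_4,v_5], [v_2,v_3,v_4], [v_3,v_4,v_5]

giving chain groups C_0 ≅ Z^6, C_1 ≅ Z^15, C_2 ≅ Z^10.

The boundary map ∂_1: C_1 → C_0 is given by ∂[p,q] = [q] − [p].
The resulting 6×15 matrix has rank 5, and its Smith normal form has invariant factors (1,1,1,1,1).

Boundary ∂_2: C_2 → C_1 acts by ∂[p,q,r] = [q,r] − [p,r] + [p,q]. For instance
  ∂[v_0,v_2,v_5] = [v_2,v_5] − [v_0,v_5] + [v_0,v_2],
  ∂[v_0,v_3,v_5] = [v_3,v_5] − [v_0,v_5] + [v_0,v_3].
As a 15×10 matrix over Z this has rank 10, with invariant factors (1,1,1,1,1,1,1,1,1,2).

Now H_k = ker ∂_k / im ∂_{k+1}, so:

  H_0: rank C_0 − rank ∂_1 = 6 − 5 = 1, and the invariant factors of ∂_1 are all 1, so H_0 ≅ Z.
  H_1: rank ker ∂_1 − rank ∂_2 = (15 − 5) − 10 = 0, and ∂_2 has invariant factor 2 > 1, so H_1 ≅ Z/2.
  H_2: rank ker ∂_2 − rank ∂_3 = (10 − 10) − 0 = 0, and there is no ∂_3, so H_2 ≅ 0.

(K is a triangulation of the real projective plane RP^2.)

Hence the Betti numbers are b_0 = 1, b_1 = 0, b_2 = 0.

b_0 = 1, b_1 = 0, b_2 = 0.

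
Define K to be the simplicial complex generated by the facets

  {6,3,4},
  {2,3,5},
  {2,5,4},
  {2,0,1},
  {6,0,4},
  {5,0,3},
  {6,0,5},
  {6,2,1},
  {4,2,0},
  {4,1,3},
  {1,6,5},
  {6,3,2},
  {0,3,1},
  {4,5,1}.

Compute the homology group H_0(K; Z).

H_0 ≅ Z.

We work with the vertex ordering 0 < 1 < 2 < 3 < 4 < 5 < 6. The simplices of K, each written with vertices in increasing order, are:

  0-simplices (7): [0], [1], [2], [3], [4], [5], [6]
  1-simplices (21): [0,1], [0,2], [0,3], [0,4], [0,5], [0,6], [1,2], [1,3], [1,4], [1,5], [1,6], [2,3], [2,4], [2,5], [2,6], [3,4], [3,5], [3,6], [4,5], [4,6], [5,6]
  2-simplices (14): [0,1,2], [0,1,3], [0,2,4], [0,3,5], [0,4,6], [0,5,6], [1,2,6], [1,3,4], [1,4,5], [1,5,6], [2,3,5], [2,3,6], [2,4,5], [3,4,6]

so the chain groups are C_0 ≅ Z^7, C_1 ≅ Z^21, C_2 ≅ Z^14.

The boundary map ∂_1: C_1 → C_0 maps an edge to its endpoints' difference, ∂[p,q] = q − p. For instance
  ∂[4,5] = [5] − [4].
The resulting 7×21 matrix has rank 6, and its Smith normal form has invariant factors (1,1,1,1,1,1).

∂_2: C_2 → C_1 sends each 2-simplex [p,q,r] to [q,r] − [p,r] + [p,q]. For instance
  ∂[0,2,4] = [2,4] − [0,4] + [0,2],
  ∂[0,5,6] = [5,6] − [0,6] + [0,5].
The resulting 21×14 matrix has rank 13, and its Smith normal form has invariant factors (1,1,1,1,1,1,1,1,1,1,1,1,1).

Now H_k = ker ∂_k / im ∂_{k+1}, so:

  H_0: rank C_0 − rank ∂_1 = 7 − 6 = 1, and the invariant factors of ∂_1 are all 1, so H_0 ≅ Z.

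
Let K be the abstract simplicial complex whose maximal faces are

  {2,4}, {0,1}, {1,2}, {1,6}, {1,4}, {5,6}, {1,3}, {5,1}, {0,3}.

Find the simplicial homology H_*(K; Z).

H_0 ≅ Z,  H_1 ≅ Z^3.

Order the vertices as 0 < 1 < 2 < 3 < 4 < 5 < 6. Listing each simplex with vertices in this order, K has dimension 1 with simplices:

  0-simplices (7): [0], [1], [2], [3], [4], [5], [6]
  1-simplices (9): [0,1], [0,3], [1,2], [1,3], [1,4], [1,5], [1,6], [2,4], [5,6]

giving chain groups C_0 ≅ Z^7, C_1 ≅ Z^9.

Boundary ∂_1: C_1 → C_0 is given by ∂[p,q] = [q] − [p]. For instance
  ∂[1,3] = [3] − [1].
This gives a 7×9 integer matrix of rank 6; reducing to Smith normal form yields diagonal entries (1,1,1,1,1,1).

Reading off H_k = ker ∂_k / im ∂_{k+1}:

  H_0: rank C_0 − rank ∂_1 = 7 − 6 = 1, and the invariant factors of ∂_1 are all 1, so H_0 = Z.
  H_1: rank ker ∂_1 − rank ∂_2 = (9 − 6) − 0 = 3, and there is no ∂_2, so H_1 = Z^3.

As a check, the Euler characteristic is 7 − 9 = -2, which agrees with 1 − 3 = -2.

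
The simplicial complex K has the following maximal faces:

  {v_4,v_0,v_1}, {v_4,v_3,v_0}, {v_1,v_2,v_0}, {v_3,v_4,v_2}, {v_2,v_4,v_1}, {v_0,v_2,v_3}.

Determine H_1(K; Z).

H_1 = 0.

K has 5 vertices, 9 edges, 6 triangles.
rank ∂_1 = 4, rank ∂_2 = 5 ⇒ b_1 = 9 − 4 − 5 = 0; all invariant factors of ∂_2 are 1 so no torsion. So H_1 ≅ 0.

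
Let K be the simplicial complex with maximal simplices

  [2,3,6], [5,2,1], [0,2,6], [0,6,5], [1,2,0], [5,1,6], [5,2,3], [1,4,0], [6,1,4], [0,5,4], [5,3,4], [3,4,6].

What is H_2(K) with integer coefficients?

H_2 ≅ 0.

K has 7 vertices, 18 edges, 12 triangles.
rank ∂_2 = 12, rank ∂_3 = 0 ⇒ b_2 = 12 − 12 − 0 = 0. So H_2 = 0.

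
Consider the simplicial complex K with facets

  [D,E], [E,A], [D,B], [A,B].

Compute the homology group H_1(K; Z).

We work with the vertex ordering A < B < D < E. The simplices of K, each written with vertices in increasing order, are:

  0-simplices (4): A, B, D, E
  1-simplices (4): AB, AE, BD, DE

giving chain groups C_0 ≅ Z^4, C_1 ≅ Z^4.

∂_1: C_1 → C_0 maps an edge to its endpoints' difference, ∂[p,q] = q − p. For instance
  ∂AE = E − A.
As a 4×4 matrix over Z this has rank 3, with invariant factors (1,1,1).

Now H_k = ker ∂_k / im ∂_{k+1}, so:

  H_1: rank ker ∂_1 − rank ∂_2 = (4 − 3) − 0 = 1, and there is no ∂_2, so H_1 ≅ Z.

H_1 = Z.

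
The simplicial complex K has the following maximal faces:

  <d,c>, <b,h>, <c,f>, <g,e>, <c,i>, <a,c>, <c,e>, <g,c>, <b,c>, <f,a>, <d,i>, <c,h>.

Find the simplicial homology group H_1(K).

K has 9 vertices, 12 edges.
rank ∂_1 = 8, rank ∂_2 = 0 ⇒ b_1 = 12 − 8 − 0 = 4. So H_1 = Z^4.

H_1 = Z^4.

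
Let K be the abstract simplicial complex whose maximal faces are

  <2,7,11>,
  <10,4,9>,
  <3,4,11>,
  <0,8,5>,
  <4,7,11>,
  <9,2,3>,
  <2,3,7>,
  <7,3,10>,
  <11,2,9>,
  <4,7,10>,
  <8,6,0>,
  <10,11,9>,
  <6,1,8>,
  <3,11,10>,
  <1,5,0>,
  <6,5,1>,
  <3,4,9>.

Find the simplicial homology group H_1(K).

We work with the vertex ordering 0 < 1 < 2 < 3 < 4 < 5 < 6 < 7 < 8 < 9 < 10 < 11. The simplices of K, each written with vertices in increasing order, are:

  0-simplices (12): [0], [1], [2], [3], [4], [5], [6], [7], [8], [9], [10], [11]
  1-simplices (28): (28 of them)
  2-simplices (17): (17 of them)

giving chain groups C_0 ≅ Z^12, C_1 ≅ Z^28, C_2 ≅ Z^17.

The boundary map ∂_1: C_1 → C_0 sends each edge [p,q] (with p < q) to q − p. For instance
  ∂[1,8] = [8] − [1].
The resulting 12×28 matrix has rank 10, and its Smith normal form has invariant factors (1,1,1,1,1,1,1,1,1,1).

Boundary ∂_2: C_2 → C_1 sends each 2-simplex [p,q,r] to [q,r] − [p,r] + [p,q]. For instance
  ∂[2,9,11] = [9,11] − [2,11] + [2,9],
  ∂[2,3,9] = [3,9] − [2,9] + [2,3].
This gives a 28×17 integer matrix of rank 17; reducing to Smith normal form yields diagonal entries (1,1,1,1,1,1,1,1,1,1,1,1,1,1,1,1,2).

From H_k ≅ ker(∂_k) / im(∂_{k+1}) we obtain:

  H_1: rank ker ∂_1 − rank ∂_2 = (28 − 10) − 17 = 1, and ∂_2 has invariant factor 2 > 1, so H_1 ≅ Z × Z/2.

H_1 = Z × Z/2.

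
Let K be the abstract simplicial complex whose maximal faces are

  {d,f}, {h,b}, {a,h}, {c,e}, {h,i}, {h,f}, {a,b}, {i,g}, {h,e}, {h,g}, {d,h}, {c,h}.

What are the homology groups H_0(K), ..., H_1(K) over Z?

Take the total order a < b < c < d < e < f < g < h < i on the vertex set. Then K (dimension 1) consists of the simplices:

  0-simplices (9): a, b, c, d, e, f, g, h, i
  1-simplices (12): ab, ah, bh, ce, ch, df, dh, eh, fh, gh, gi, hi

giving chain groups C_0 ≅ Z^9, C_1 ≅ Z^12.

∂_1: C_1 → C_0 maps an edge to its endpoints' difference, ∂[p,q] = q − p.
The 9×12 boundary matrix has rank 8 and Smith normal form diag(1,1,1,1,1,1,1,1).

Now H_k = ker ∂_k / im ∂_{k+1}, so:

  H_0: rank C_0 − rank ∂_1 = 9 − 8 = 1, and the invariant factors of ∂_1 are all 1, so H_0 = Z.
  H_1: rank ker ∂_1 − rank ∂_2 = (12 − 8) − 0 = 4, and there is no ∂_2, so H_1 = Z^4.

As a check, the Euler characteristic is 9 − 12 = -3, which agrees with 1 − 4 = -3.

H_0 ≅ Z,  H_1 ≅ Z^4.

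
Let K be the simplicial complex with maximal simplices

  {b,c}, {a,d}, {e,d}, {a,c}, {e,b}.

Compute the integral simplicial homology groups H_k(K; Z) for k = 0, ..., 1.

Order the vertices as a < b < c < d < e. Listing each simplex with vertices in this order, K has dimension 1 with simplices:

  0-simplices (5): a, b, c, d, e
  1-simplices (5): ac, ad, bc, be, de

so the chain groups are C_0 ≅ Z^5, C_1 ≅ Z^5.

The boundary map ∂_1: C_1 → C_0 sends each edge [p,q] (with p < q) to q − p. For instance
  ∂bc = c − b.
As a 5×5 matrix over Z this has rank 4, with invariant factors (1,1,1,1).

From H_k ≅ ker(∂_k) / im(∂_{k+1}) we obtain:

  H_0: rank C_0 − rank ∂_1 = 5 − 4 = 1, and the invariant factors of ∂_1 are all 1, so H_0 ≅ Z.
  H_1: rank ker ∂_1 − rank ∂_2 = (5 − 4) − 0 = 1, and there is no ∂_2, so H_1 ≅ Z.

(K is a triangulation of the circle S^1.)

H_0 = Z,  H_1 = Z.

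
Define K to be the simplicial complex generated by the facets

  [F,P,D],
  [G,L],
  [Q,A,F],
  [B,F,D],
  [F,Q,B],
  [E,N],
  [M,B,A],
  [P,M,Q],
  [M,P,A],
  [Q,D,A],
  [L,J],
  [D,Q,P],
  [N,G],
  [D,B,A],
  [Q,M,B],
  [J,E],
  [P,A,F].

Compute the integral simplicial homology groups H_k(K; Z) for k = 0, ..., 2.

We work with the vertex ordering A < B < D < E < F < G < J < L < M < N < P < Q. The simplices of K, each written with vertices in increasing order, are:

  0-simplices (12): A, B, D, E, F, G, J, L, M, N, P, Q
  1-simplices (23): AB, AD, AF, AM, AP, AQ, BD, BF, BM, BQ, DF, DP, DQ, EJ, EN, FP, FQ, GL, GN, JL, MP, MQ, PQ
  2-simplices (12): ABD, ABM, ADQ, AFP, AFQ, AMP, BDF, BFQ, BMQ, DFP, DPQ, MPQ

Hence C_0 ≅ Z^12, C_1 ≅ Z^23, C_2 ≅ Z^12.

The boundary map ∂_1: C_1 → C_0 sends each edge [p,q] (with p < q) to q − p.
The resulting 12×23 matrix has rank 10, and its Smith normal form has invariant factors (1,1,1,1,1,1,1,1,1,1).

Boundary ∂_2: C_2 → C_1 maps a triangle to the signed sum of its edges. For instance
  ∂BDF = DF − BF + BD,
  ∂ABM = BM − AM + AB.
The 23×12 boundary matrix has rank 12 and Smith normal form diag(1,1,1,1,1,1,1,1,1,1,1,2).

Now H_k = ker ∂_k / im ∂_{k+1}, so:

  H_0: rank C_0 − rank ∂_1 = 12 − 10 = 2, and the invariant factors of ∂_1 are all 1, so H_0 ≅ Z^2.
  H_1: rank ker ∂_1 − rank ∂_2 = (23 − 10) − 12 = 1, and ∂_2 has invariant factor 2 > 1, so H_1 ≅ Z ⊕ Z/2Z.
  H_2: rank ker ∂_2 − rank ∂_3 = (12 − 12) − 0 = 0, and there is no ∂_3, so H_2 ≅ 0.

H_0 = Z^2,  H_1 = Z ⊕ Z/2Z,  H_2 = 0.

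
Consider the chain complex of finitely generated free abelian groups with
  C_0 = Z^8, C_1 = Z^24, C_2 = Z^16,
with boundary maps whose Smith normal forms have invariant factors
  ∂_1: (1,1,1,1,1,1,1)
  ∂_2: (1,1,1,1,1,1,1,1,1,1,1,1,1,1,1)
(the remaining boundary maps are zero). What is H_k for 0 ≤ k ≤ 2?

H_0: b_0 = 8 − 0 − 7 = 1; torsion from ∂_1 factors > 1: none. So H_0 = Z.
H_1: b_1 = 24 − 7 − 15 = 2; torsion from ∂_2 factors > 1: none. So H_1 = Z^2.
H_2: b_2 = 16 − 15 − 0 = 1; torsion from ∂_3 factors > 1: none. So H_2 = Z.

H_0 = Z,  H_1 = Z^2,  H_2 = Z.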